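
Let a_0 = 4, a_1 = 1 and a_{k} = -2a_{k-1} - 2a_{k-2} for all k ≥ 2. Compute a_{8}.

The ordinary generating function has denominator 1 + 2x + 2x^2.
Iterating the recurrence: a_0,…,a_{8} = 4, 1, -10, 18, -16, -4, 40, -72, 64.

64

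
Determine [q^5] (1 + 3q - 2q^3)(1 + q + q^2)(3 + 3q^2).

(1 + 3q - 2q^3) has coefficients 1,3,0,-2 for degrees 0…3.
(1 + q + q^2) has coefficients 1,1,1,0,0,0 for degrees 0…5.
Finally multiplying by (3 + 3q^2), the product of all factors after the first has coefficients 3,3,6,3,3,0 for degrees 0…5.
[q^5] = 1·0 + 3·3 − 2·6 = -3.

-3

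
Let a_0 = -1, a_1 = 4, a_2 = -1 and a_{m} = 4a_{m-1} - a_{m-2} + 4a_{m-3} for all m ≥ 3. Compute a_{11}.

-493452

The ordinary generating function has denominator 1 - 4z + z^2 - 4z^3.
Iterating the recurrence: a_0,…,a_{11} = -1, 4, -1, -12, -31, -116, -481, -1932, -7711, -30836, -123361, -493452.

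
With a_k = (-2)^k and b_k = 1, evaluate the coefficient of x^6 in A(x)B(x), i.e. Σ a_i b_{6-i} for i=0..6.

This is [x^6] in the product of the two ordinary generating functions.
Σ = 1·1 − 2·1 + 4·1 − 8·1 + 16·1 − 32·1 + 64·1 = 43.

43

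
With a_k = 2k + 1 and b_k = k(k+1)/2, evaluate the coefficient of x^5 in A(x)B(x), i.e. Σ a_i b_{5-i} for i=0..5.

105

The convolution is the t^5 coefficient of A(t)B(t).
Σ = 1·15 + 3·10 + 5·6 + 7·3 + 9·1 + 11·0 = 105.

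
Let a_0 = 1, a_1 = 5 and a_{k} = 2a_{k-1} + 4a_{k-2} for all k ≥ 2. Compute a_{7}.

5184

The ordinary generating function has denominator 1 - 2t - 4t^2.
Iterating the recurrence: a_0,…,a_{7} = 1, 5, 14, 48, 152, 496, 1600, 5184.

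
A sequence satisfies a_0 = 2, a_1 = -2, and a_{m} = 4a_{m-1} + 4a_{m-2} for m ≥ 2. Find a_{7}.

-3712

The ordinary generating function has denominator 1 - 4z - 4z^2.
Iterating the recurrence: a_0,…,a_{7} = 2, -2, 0, -8, -32, -160, -768, -3712.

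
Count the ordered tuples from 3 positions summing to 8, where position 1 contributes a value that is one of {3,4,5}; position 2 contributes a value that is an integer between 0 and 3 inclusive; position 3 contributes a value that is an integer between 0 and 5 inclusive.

The generating function for the choices is (y³ + y⁴ + y⁵)·(1 + y + y² + y³)·(1 + y + y² + y³ + y⁴ + y⁵); the count is [y⁸].
(y³ + y⁴ + y⁵) has coefficients 0,0,0,1,1,1 for degrees 0…5.
(1 + y + y² + y³) has coefficients 1,1,1,1,0,0,0,0,0 for degrees 0…8.
Finally multiplying by (1 + y + y² + y³ + y⁴ + y⁵), the product of all factors after the first has coefficients 1,2,3,4,4,4,3,2,1 for degrees 0…8.
[y⁸] = 1·4 + 1·4 + 1·4 = 12.

12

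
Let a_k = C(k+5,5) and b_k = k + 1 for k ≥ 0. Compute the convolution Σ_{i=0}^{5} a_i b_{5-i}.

792

The convolution is the x^5 coefficient of A(x)B(x).
Σ = 1·6 + 6·5 + 21·4 + 56·3 + 126·2 + 252·1 = 792.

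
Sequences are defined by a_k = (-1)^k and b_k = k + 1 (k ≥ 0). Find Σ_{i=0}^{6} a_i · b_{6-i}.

This is [x^6] in the product of the two ordinary generating functions.
Σ = 1·7 − 1·6 + 1·5 − 1·4 + 1·3 − 1·2 + 1·1 = 4.

4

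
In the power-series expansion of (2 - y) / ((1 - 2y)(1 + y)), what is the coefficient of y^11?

2047

Partial fractions give a closed form: a_n = (1)·2^n + (1)·(-1)^n.
At n = 11: a_11 = 2047.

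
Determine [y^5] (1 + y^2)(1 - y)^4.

-4

(1 + y^2) has coefficients 1,0,1 for degrees 0…2.
(1 - y)^4 has coefficients 1,-4,6,-4,1,0 for degrees 0…5.
[y^5] = 1·0 + 1·(-4) = -4.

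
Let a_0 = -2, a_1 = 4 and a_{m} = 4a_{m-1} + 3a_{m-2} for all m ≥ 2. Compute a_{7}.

23908

The ordinary generating function has denominator 1 - 4x - 3x^2.
Iterating the recurrence: a_0,…,a_{7} = -2, 4, 10, 52, 238, 1108, 5146, 23908.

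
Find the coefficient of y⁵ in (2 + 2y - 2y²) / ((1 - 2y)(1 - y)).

158

The denominator gives the recurrence a_n = 3a_(n−1) − 2a_(n−2) for n ≥ 3; the numerator fixes a_0 = 2, a_1 = 8, a_2 = 18.
Iterating: 2, 8, 18, 38, 78, 158, so a_5 = 158.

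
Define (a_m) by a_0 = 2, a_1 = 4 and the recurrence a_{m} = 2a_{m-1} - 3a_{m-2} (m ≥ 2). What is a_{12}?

-262

The ordinary generating function has denominator 1 - 2y + 3y^2.
Iterating the recurrence: a_0,…,a_{12} = 2, 4, 2, -8, -22, -20, 26, 112, 146, -44, -526, -920, -262.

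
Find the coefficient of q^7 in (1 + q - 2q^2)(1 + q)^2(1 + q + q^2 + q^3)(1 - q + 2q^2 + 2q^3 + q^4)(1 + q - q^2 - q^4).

(1 + q - 2q^2) has coefficients 1,1,-2 for degrees 0…2.
(1 + q)^2 has coefficients 1,2,1,0,0,0,0,0 for degrees 0…7.
Multiplying by (1 + q + q^2 + q^3) gives running coefficients 1,3,4,4,3,1,0,0 for degrees 0…7.
Multiplying by (1 - q + 2q^2 + 2q^3 + q^4) gives running coefficients 1,2,3,8,14,17,17,12 for degrees 0…7.
Finally multiplying by (1 + q - q^2 - q^4), the product of all factors after the first has coefficients 1,3,4,9,18,21,17,4 for degrees 0…7.
[q^7] = 1·4 + 1·17 − 2·21 = -21.

-21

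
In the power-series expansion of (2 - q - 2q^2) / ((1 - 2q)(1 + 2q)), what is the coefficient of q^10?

The denominator gives the recurrence a_n = 4a_(n−2) for n ≥ 3; the numerator fixes a_0 = 2, a_1 = -1, a_2 = 6.
Iterating: 2, -1, 6, -4, 24, -16, 96, -64, 384, -256, 1536, so a_10 = 1536.

1536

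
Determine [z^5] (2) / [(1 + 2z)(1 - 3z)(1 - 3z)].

The denominator gives the recurrence a_n = 4a_(n−1) + 3a_(n−2) − 18a_(n−3) for n ≥ 3; the numerator fixes a_0 = 2, a_1 = 8, a_2 = 38.
Iterating: 2, 8, 38, 140, 530, 1856, so a_5 = 1856.

1856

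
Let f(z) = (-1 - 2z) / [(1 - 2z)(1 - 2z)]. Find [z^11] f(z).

The denominator gives the recurrence a_n = 4a_(n−1) − 4a_(n−2) for n ≥ 2; the numerator fixes a_0 = -1, a_1 = -6.
Iterating: -1, -6, -20, -56, -144, -352, -832, -1920, -4352, -9728, -21504, -47104, so a_11 = -47104.

-47104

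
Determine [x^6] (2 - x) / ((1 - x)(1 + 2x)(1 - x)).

74

The denominator gives the recurrence a_n = 3a_(n−2) − 2a_(n−3) for n ≥ 3; the numerator fixes a_0 = 2, a_1 = -1, a_2 = 6.
Iterating: 2, -1, 6, -7, 20, -33, 74, so a_6 = 74.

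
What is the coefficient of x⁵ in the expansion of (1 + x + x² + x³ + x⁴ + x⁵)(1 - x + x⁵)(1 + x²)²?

1

(1 + x + x² + x³ + x⁴ + x⁵) has coefficients 1,1,1,1,1,1 for degrees 0…5.
(1 - x + x⁵) has coefficients 1,-1,0,0,0,1 for degrees 0…5.
Finally multiplying by (1 + x²)², the product of all factors after the first has coefficients 1,-1,2,-2,1,0 for degrees 0…5.
[x⁵] = 1·0 + 1·1 + 1·(-2) + 1·2 + 1·(-1) + 1·1 = 1.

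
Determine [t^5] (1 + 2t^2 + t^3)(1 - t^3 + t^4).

(1 + 2t^2 + t^3) has coefficients 1,0,2,1 for degrees 0…3.
(1 - t^3 + t^4) has coefficients 1,0,0,-1,1,0 for degrees 0…5.
[t^5] = 1·0 + 2·(-1) + 1·0 = -2.

-2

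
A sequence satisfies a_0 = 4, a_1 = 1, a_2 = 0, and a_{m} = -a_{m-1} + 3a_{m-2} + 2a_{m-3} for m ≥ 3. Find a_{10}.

The ordinary generating function has denominator 1 + t - 3t^2 - 2t^3.
Iterating the recurrence: a_0,…,a_{10} = 4, 1, 0, 11, -9, 42, -47, 155, -212, 583, -909.

-909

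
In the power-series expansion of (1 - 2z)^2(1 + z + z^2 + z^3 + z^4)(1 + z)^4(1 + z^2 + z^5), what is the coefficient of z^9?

37

(1 - 2z)^2 has coefficients 1,-4,4 for degrees 0…2.
(1 + z + z^2 + z^3 + z^4) has coefficients 1,1,1,1,1,0,0,0,0,0 for degrees 0…9.
Multiplying by (1 + z)^4 gives running coefficients 1,5,11,15,16,15,11,5,1,0 for degrees 0…9.
Finally multiplying by (1 + z^2 + z^5), the product of all factors after the first has coefficients 1,5,12,20,27,31,32,31,27,21 for degrees 0…9.
[z^9] = 1·21 − 4·27 + 4·31 = 37.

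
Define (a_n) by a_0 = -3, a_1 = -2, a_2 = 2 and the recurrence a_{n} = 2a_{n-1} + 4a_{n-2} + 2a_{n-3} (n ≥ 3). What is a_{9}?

-8424

The ordinary generating function has denominator 1 - 2t - 4t^2 - 2t^3.
Iterating the recurrence: a_0,…,a_{9} = -3, -2, 2, -10, -16, -68, -220, -744, -2504, -8424.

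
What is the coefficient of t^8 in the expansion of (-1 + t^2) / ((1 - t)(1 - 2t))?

-384

The denominator gives the recurrence a_n = 3a_(n−1) − 2a_(n−2) for n ≥ 3; the numerator fixes a_0 = -1, a_1 = -3, a_2 = -6.
Iterating: -1, -3, -6, -12, -24, -48, -96, -192, -384, so a_8 = -384.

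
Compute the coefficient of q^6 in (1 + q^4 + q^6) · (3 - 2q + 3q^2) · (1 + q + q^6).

7

(1 + q^4 + q^6) has coefficients 1,0,0,0,1,0,1 for degrees 0…6.
(3 - 2q + 3q^2) has coefficients 3,-2,3,0,0,0,0 for degrees 0…6.
Finally multiplying by (1 + q + q^6), the product of all factors after the first has coefficients 3,1,1,3,0,0,3 for degrees 0…6.
[q^6] = 1·3 + 1·1 + 1·3 = 7.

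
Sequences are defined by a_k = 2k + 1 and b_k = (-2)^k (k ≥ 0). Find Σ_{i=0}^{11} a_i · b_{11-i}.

The convolution is the x^11 coefficient of A(x)B(x).
Σ = 1·(-2048) + 3·1024 + 5·(-512) + 7·256 + 9·(-128) + 11·64 + 13·(-32) + 15·16 + 17·(-8) + 19·4 + 21·(-2) + 23·1 = -447.

-447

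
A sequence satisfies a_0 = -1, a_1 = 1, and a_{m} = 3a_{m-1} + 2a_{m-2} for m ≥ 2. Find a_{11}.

The ordinary generating function has denominator 1 - 3q - 2q^2.
Iterating the recurrence: a_0,…,a_{11} = -1, 1, 1, 5, 17, 61, 217, 773, 2753, 9805, 34921, 124373.

124373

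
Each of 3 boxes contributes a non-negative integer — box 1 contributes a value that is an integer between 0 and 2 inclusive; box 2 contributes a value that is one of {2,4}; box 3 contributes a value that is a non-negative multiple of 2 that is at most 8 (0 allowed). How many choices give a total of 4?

The generating function for the choices is (1 + t + t^2)·(t^2 + t^4)·(1 + t^2 + t^4 + t^6 + t^8); the count is [t^4].
(1 + t + t^2) has coefficients 1,1,1 for degrees 0…2.
(t^2 + t^4) has coefficients 0,0,1,0,1 for degrees 0…4.
Finally multiplying by (1 + t^2 + t^4 + t^6 + t^8), the product of all factors after the first has coefficients 0,0,1,0,2 for degrees 0…4.
[t^4] = 1·2 + 1·0 + 1·1 = 3.

3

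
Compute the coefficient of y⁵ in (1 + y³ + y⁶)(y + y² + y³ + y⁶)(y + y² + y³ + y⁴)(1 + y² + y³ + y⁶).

(1 + y³ + y⁶) has coefficients 1,0,0,1,0,0 for degrees 0…5.
(y + y² + y³ + y⁶) has coefficients 0,1,1,1,0,0 for degrees 0…5.
Multiplying by (y + y² + y³ + y⁴) gives running coefficients 0,0,1,2,3,3 for degrees 0…5.
Finally multiplying by (1 + y² + y³ + y⁶), the product of all factors after the first has coefficients 0,0,1,2,4,6 for degrees 0…5.
[y⁵] = 1·6 + 1·1 = 7.

7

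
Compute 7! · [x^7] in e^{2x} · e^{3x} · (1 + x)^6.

7306325

The EGF product rule gives c_7 = Σ_{k_1+k_2+k_3=7} C(7; k_1,k_2,k_3) · ∏ g_i(k_i), where e^{2x} gives (2)^k; e^{3x} gives (3)^k; (1+x)^6 gives the falling factorial (6)_k.
g_1(k) for k = 0…7: 1, 2, 4, 8, 16, 32, 64, 128.
g_2(k) for k = 0…7: 1, 3, 9, 27, 81, 243, 729, 2187.
g_3(k) for k = 0…7: 1, 6, 30, 120, 360, 720, 720, 0.
First combine the last two factors: h(k) = Σ_j C(k,j)·g_2(j)·g_3(k−j) for k = 0…7: 1, 9, 75, 579, 4149, 27693, 173007, 1017495.
c_7 = Σ_k C(7,k)·g_1(k)·h(7−k) = 1·1·1017495 + 7·2·173007 + 21·4·27693 + 35·8·4149 + 35·16·579 + 21·32·75 + 7·64·9 + 1·128·1 = 1017495 + 2422098 + 2326212 + 1161720 + 324240 + 50400 + 4032 + 128 = 7306325.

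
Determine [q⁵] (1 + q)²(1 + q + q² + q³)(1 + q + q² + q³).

12

(1 + q)² has coefficients 1,2,1 for degrees 0…2.
(1 + q + q² + q³) has coefficients 1,1,1,1,0,0 for degrees 0…5.
Finally multiplying by (1 + q + q² + q³), the product of all factors after the first has coefficients 1,2,3,4,3,2 for degrees 0…5.
[q⁵] = 1·2 + 2·3 + 1·4 = 12.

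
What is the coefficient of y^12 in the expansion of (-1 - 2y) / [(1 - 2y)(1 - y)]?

Partial fractions give a closed form: a_n = (-4)·2^n + (3)·1^n.
At n = 12: a_12 = -16381.

-16381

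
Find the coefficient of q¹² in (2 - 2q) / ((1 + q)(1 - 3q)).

Partial fractions give a closed form: a_n = (1)·(-1)^n + (1)·3^n.
At n = 12: a_12 = 531442.

531442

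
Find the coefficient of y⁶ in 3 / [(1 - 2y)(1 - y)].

381

The denominator gives the recurrence a_n = 3a_(n−1) − 2a_(n−2) for n ≥ 2; the numerator fixes a_0 = 3, a_1 = 9.
Iterating: 3, 9, 21, 45, 93, 189, 381, so a_6 = 381.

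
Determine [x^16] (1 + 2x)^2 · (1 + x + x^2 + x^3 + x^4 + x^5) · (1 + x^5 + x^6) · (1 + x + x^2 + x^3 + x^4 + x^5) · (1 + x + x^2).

(1 + 2x)^2 has coefficients 1,4,4 for degrees 0…2.
(1 + x + x^2 + x^3 + x^4 + x^5) has coefficients 1,1,1,1,1,1,0,0,0,0,0,0,0,0,0,0,0 for degrees 0…16.
Multiplying by (1 + x^5 + x^6) gives running coefficients 1,1,1,1,1,2,2,2,2,2,2,1,0,0,0,0,0 for degrees 0…16.
Multiplying by (1 + x + x^2 + x^3 + x^4 + x^5) gives running coefficients 1,2,3,4,5,7,8,9,10,11,12,11,9,7,5,3,1 for degrees 0…16.
Finally multiplying by (1 + x + x^2), the product of all factors after the first has coefficients 1,3,6,9,12,16,20,24,27,30,33,34,32,27,21,15,9 for degrees 0…16.
[x^16] = 1·9 + 4·15 + 4·21 = 153.

153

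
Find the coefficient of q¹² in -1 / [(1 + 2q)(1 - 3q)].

Partial fractions give a closed form: a_n = (-2/5)·(-2)^n + (-3/5)·3^n.
At n = 12: a_12 = -320503.

-320503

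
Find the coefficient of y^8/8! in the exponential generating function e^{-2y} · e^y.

The EGF product rule gives c_8 = Σ_{k_1+k_2=8} C(8; k_1,k_2) · ∏ g_i(k_i), where e^{-2y} gives (-2)^k; e^y gives (1)^k.
g_1(k) for k = 0…8: 1, -2, 4, -8, 16, -32, 64, -128, 256.
g_2(k) for k = 0…8: 1, 1, 1, 1, 1, 1, 1, 1, 1.
c_8 = Σ_k C(8,k)·g_1(k)·g_2(8−k) = 1·1·1 + 8·(-2)·1 + 28·4·1 + 56·(-8)·1 + 70·16·1 + 56·(-32)·1 + 28·64·1 + 8·(-128)·1 + 1·256·1 = 1 − 16 + 112 − 448 + 1120 − 1792 + 1792 − 1024 + 256 = 1.

1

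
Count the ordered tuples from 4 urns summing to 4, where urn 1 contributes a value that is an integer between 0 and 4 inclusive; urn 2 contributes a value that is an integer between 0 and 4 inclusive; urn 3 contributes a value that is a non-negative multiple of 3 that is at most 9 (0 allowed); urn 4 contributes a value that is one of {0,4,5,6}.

8

The generating function for the choices is (1 + z + z^2 + z^3 + z^4)·(1 + z + z^2 + z^3 + z^4)·(1 + z^3 + z^6 + z^9)·(1 + z^4 + z^5 + z^6); the count is [z^4].
(1 + z + z^2 + z^3 + z^4) has coefficients 1,1,1,1,1 for degrees 0…4.
(1 + z + z^2 + z^3 + z^4) has coefficients 1,1,1,1,1 for degrees 0…4.
Multiplying by (1 + z^3 + z^6 + z^9) gives running coefficients 1,1,1,2,2 for degrees 0…4.
Finally multiplying by (1 + z^4 + z^5 + z^6), the product of all factors after the first has coefficients 1,1,1,2,3 for degrees 0…4.
[z^4] = 1·3 + 1·2 + 1·1 + 1·1 + 1·1 = 8.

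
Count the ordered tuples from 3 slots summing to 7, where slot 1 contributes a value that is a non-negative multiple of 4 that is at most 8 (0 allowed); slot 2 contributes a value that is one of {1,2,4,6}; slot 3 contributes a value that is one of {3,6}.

The generating function for the choices is (1 + x^4 + x^8)·(x + x^2 + x^4 + x^6)·(x^3 + x^6); the count is [x^7].
(1 + x^4 + x^8) has coefficients 1,0,0,0,1,0,0,0 for degrees 0…7.
(x + x^2 + x^4 + x^6) has coefficients 0,1,1,0,1,0,1,0 for degrees 0…7.
Finally multiplying by (x^3 + x^6), the product of all factors after the first has coefficients 0,0,0,0,1,1,0,2 for degrees 0…7.
[x^7] = 1·2 + 1·0 = 2.

2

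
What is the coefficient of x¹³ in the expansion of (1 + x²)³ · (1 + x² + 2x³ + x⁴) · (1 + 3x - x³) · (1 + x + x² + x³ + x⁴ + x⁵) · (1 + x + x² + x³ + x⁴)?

(1 + x²)³ has coefficients 1,0,3,0,3,0,1 for degrees 0…6.
(1 + x² + 2x³ + x⁴) has coefficients 1,0,1,2,1,0,0,0,0,0,0,0,0,0 for degrees 0…13.
Multiplying by (1 + 3x - x³) gives running coefficients 1,3,1,4,7,2,-2,-1,0,0,0,0,0,0 for degrees 0…13.
Multiplying by (1 + x + x² + x³ + x⁴ + x⁵) gives running coefficients 1,4,5,9,16,18,15,11,10,6,-1,-3,-1,0 for degrees 0…13.
Finally multiplying by (1 + x + x² + x³ + x⁴), the product of all factors after the first has coefficients 1,5,10,19,35,52,63,69,70,60,41,23,11,1 for degrees 0…13.
[x¹³] = 1·1 + 3·23 + 3·60 + 1·69 = 319.

319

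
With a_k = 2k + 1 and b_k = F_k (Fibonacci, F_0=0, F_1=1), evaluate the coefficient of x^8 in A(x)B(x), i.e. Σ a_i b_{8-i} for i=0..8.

Write out a_i and b_{8-i} for i = 0,…,8 and sum the products.
Σ = 1·21 + 3·13 + 5·8 + 7·5 + 9·3 + 11·2 + 13·1 + 15·1 + 17·0 = 212.

212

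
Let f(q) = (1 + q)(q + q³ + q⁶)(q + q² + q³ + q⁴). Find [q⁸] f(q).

3

(1 + q) has coefficients 1,1 for degrees 0…1.
(q + q³ + q⁶) has coefficients 0,1,0,1,0,0,1,0,0 for degrees 0…8.
Finally multiplying by (q + q² + q³ + q⁴), the product of all factors after the first has coefficients 0,0,1,1,2,2,1,2,1 for degrees 0…8.
[q⁸] = 1·1 + 1·2 = 3.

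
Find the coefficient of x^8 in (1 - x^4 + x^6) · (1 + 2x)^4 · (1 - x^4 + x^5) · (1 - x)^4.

-7

(1 - x^4 + x^6) has coefficients 1,0,0,0,-1,0,1 for degrees 0…6.
(1 + 2x)^4 has coefficients 1,8,24,32,16,0,0,0,0 for degrees 0…8.
Multiplying by (1 - x^4 + x^5) gives running coefficients 1,8,24,32,15,-7,-16,-8,16 for degrees 0…8.
Finally multiplying by (1 - x)^4, the product of all factors after the first has coefficients 1,4,-2,-20,0,37,-2,-14,-5 for degrees 0…8.
[x^8] = 1·(-5) − 1·0 + 1·(-2) = -7.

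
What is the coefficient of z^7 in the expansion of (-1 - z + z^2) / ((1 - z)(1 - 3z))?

The denominator gives the recurrence a_n = 4a_(n−1) − 3a_(n−2) for n ≥ 3; the numerator fixes a_0 = -1, a_1 = -5, a_2 = -16.
Iterating: -1, -5, -16, -49, -148, -445, -1336, -4009, so a_7 = -4009.

-4009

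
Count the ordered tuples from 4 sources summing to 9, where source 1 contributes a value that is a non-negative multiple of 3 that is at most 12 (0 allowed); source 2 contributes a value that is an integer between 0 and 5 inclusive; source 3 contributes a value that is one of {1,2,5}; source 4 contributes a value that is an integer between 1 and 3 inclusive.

16

The generating function for the choices is (1 + y³ + y⁶ + y⁹ + y¹²)·(1 + y + y² + y³ + y⁴ + y⁵)·(y + y² + y⁵)·(y + y² + y³); the count is [y⁹].
(1 + y³ + y⁶ + y⁹ + y¹²) has coefficients 1,0,0,1,0,0,1,0,0,1 for degrees 0…9.
(1 + y + y² + y³ + y⁴ + y⁵) has coefficients 1,1,1,1,1,1,0,0,0,0 for degrees 0…9.
Multiplying by (y + y² + y⁵) gives running coefficients 0,1,2,2,2,3,3,2,1,1 for degrees 0…9.
Finally multiplying by (y + y² + y³), the product of all factors after the first has coefficients 0,0,1,3,5,6,7,8,8,6 for degrees 0…9.
[y⁹] = 1·6 + 1·7 + 1·3 + 1·0 = 16.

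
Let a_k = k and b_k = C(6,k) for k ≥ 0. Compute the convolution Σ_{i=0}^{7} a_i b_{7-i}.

256

This is [x^7] in the product of the two ordinary generating functions.
Σ = 0·0 + 1·1 + 2·6 + 3·15 + 4·20 + 5·15 + 6·6 + 7·1 = 256.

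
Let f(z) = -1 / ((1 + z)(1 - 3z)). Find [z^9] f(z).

The denominator gives the recurrence a_n = 2a_(n−1) + 3a_(n−2) for n ≥ 2; the numerator fixes a_0 = -1, a_1 = -2.
Iterating: -1, -2, -7, -20, -61, -182, -547, -1640, -4921, -14762, so a_9 = -14762.

-14762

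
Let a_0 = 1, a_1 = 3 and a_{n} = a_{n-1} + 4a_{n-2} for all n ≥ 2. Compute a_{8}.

The ordinary generating function has denominator 1 - x - 4x^2.
Iterating the recurrence: a_0,…,a_{8} = 1, 3, 7, 19, 47, 123, 311, 803, 2047.

2047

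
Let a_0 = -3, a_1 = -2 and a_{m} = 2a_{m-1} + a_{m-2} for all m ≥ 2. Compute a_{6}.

The ordinary generating function has denominator 1 - 2z - z^2.
Iterating the recurrence: a_0,…,a_{6} = -3, -2, -7, -16, -39, -94, -227.

-227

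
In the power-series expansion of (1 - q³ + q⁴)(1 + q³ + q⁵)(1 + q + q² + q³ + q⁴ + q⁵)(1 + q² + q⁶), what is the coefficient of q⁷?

6

(1 - q³ + q⁴) has coefficients 1,0,0,-1,1 for degrees 0…4.
(1 + q³ + q⁵) has coefficients 1,0,0,1,0,1,0,0 for degrees 0…7.
Multiplying by (1 + q + q² + q³ + q⁴ + q⁵) gives running coefficients 1,1,1,2,2,3,2,2 for degrees 0…7.
Finally multiplying by (1 + q² + q⁶), the product of all factors after the first has coefficients 1,1,2,3,3,5,5,6 for degrees 0…7.
[q⁷] = 1·6 − 1·3 + 1·3 = 6.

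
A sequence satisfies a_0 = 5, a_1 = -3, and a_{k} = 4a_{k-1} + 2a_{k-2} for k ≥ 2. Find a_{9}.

The ordinary generating function has denominator 1 - 4q - 2q^2.
Iterating the recurrence: a_0,…,a_{9} = 5, -3, -2, -14, -60, -268, -1192, -5304, -23600, -105008.

-105008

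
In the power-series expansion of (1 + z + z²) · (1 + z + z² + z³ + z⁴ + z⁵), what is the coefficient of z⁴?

3

(1 + z + z²) has coefficients 1,1,1 for degrees 0…2.
(1 + z + z² + z³ + z⁴ + z⁵) has coefficients 1,1,1,1,1 for degrees 0…4.
[z⁴] = 1·1 + 1·1 + 1·1 = 3.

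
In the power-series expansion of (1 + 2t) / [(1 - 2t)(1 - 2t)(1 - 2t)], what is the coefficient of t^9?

The denominator gives the recurrence a_n = 6a_(n−1) − 12a_(n−2) + 8a_(n−3) for n ≥ 3; the numerator fixes a_0 = 1, a_1 = 8, a_2 = 36.
Iterating: 1, 8, 36, 128, 400, 1152, 3136, 8192, 20736, 51200, so a_9 = 51200.

51200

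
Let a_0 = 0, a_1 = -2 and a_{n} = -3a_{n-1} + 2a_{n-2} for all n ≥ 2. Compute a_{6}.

The ordinary generating function has denominator 1 + 3q - 2q^2.
Iterating the recurrence: a_0,…,a_{6} = 0, -2, 6, -22, 78, -278, 990.

990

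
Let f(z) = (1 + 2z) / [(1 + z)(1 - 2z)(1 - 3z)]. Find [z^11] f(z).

658840

Partial fractions give a closed form: a_n = (-1/12)·(-1)^n + (-8/3)·2^n + (15/4)·3^n.
At n = 11: a_11 = 658840.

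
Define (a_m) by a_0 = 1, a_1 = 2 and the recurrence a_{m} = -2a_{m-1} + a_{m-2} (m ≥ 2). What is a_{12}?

The ordinary generating function has denominator 1 + 2y - y^2.
Iterating the recurrence: a_0,…,a_{12} = 1, 2, -3, 8, -19, 46, -111, 268, -647, 1562, -3771, 9104, -21979.

-21979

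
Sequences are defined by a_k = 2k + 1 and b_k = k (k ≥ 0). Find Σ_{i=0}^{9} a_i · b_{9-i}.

The convolution is the x^9 coefficient of A(x)B(x).
Σ = 1·9 + 3·8 + 5·7 + 7·6 + 9·5 + 11·4 + 13·3 + 15·2 + 17·1 + 19·0 = 285.

285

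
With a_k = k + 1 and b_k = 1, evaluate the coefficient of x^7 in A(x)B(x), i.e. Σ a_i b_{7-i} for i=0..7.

36

Write out a_i and b_{7-i} for i = 0,…,7 and sum the products.
Σ = 1·1 + 2·1 + 3·1 + 4·1 + 5·1 + 6·1 + 7·1 + 8·1 = 36.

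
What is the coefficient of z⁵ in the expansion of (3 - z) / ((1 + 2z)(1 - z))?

-74

Partial fractions give a closed form: a_n = (7/3)·(-2)^n + (2/3)·1^n.
At n = 5: a_5 = -74.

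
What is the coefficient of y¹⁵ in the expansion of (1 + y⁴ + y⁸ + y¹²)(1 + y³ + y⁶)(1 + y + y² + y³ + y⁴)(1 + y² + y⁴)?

(1 + y⁴ + y⁸ + y¹²) has coefficients 1,0,0,0,1,0,0,0,1,0,0,0,1 for degrees 0…12.
(1 + y³ + y⁶) has coefficients 1,0,0,1,0,0,1,0,0,0,0,0,0,0,0,0 for degrees 0…15.
Multiplying by (1 + y + y² + y³ + y⁴) gives running coefficients 1,1,1,2,2,1,2,2,1,1,1,0,0,0,0,0 for degrees 0…15.
Finally multiplying by (1 + y² + y⁴), the product of all factors after the first has coefficients 1,1,2,3,4,4,5,5,5,4,4,3,2,1,1,0 for degrees 0…15.
[y¹⁵] = 1·0 + 1·3 + 1·5 + 1·3 = 11.

11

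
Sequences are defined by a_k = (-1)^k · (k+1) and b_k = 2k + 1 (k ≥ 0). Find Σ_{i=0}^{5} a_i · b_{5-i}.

The convolution is the x^5 coefficient of A(x)B(x).
Σ = 1·11 − 2·9 + 3·7 − 4·5 + 5·3 − 6·1 = 3.

3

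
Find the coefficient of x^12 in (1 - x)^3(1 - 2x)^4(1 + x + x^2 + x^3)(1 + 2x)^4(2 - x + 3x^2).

1760

(1 - x)^3 has coefficients 1,-3,3,-1 for degrees 0…3.
(1 - 2x)^4 has coefficients 1,-8,24,-32,16,0,0,0,0,0,0,0,0 for degrees 0…12.
Multiplying by (1 + x + x^2 + x^3) gives running coefficients 1,-7,17,-15,0,8,-16,16,0,0,0,0,0 for degrees 0…12.
Multiplying by (1 + 2x)^4 gives running coefficients 1,1,-15,-15,80,80,-160,-160,0,0,256,256,0 for degrees 0…12.
Finally multiplying by (2 - x + 3x^2), the product of all factors after the first has coefficients 2,1,-28,-12,130,35,-160,80,-320,-480,512,256,512 for degrees 0…12.
[x^12] = 1·512 − 3·256 + 3·512 − 1·(-480) = 1760.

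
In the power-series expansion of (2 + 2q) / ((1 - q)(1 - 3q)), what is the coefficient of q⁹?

Partial fractions give a closed form: a_n = (-2)·1^n + (4)·3^n.
At n = 9: a_9 = 78730.

78730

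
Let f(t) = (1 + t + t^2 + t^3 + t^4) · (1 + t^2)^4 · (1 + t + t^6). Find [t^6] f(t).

(1 + t + t^2 + t^3 + t^4) has coefficients 1,1,1,1,1 for degrees 0…4.
(1 + t^2)^4 has coefficients 1,0,4,0,6,0,4 for degrees 0…6.
Finally multiplying by (1 + t + t^6), the product of all factors after the first has coefficients 1,1,4,4,6,6,5 for degrees 0…6.
[t^6] = 1·5 + 1·6 + 1·6 + 1·4 + 1·4 = 25.

25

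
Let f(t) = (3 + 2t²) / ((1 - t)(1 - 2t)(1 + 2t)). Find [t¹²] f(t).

19113

Partial fractions give a closed form: a_n = (-5/3)·1^n + (7/2)·2^n + (7/6)·(-2)^n.
At n = 12: a_12 = 19113.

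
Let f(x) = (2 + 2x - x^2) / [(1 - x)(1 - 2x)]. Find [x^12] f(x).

22525

The denominator gives the recurrence a_n = 3a_(n−1) − 2a_(n−2) for n ≥ 3; the numerator fixes a_0 = 2, a_1 = 8, a_2 = 19.
Iterating: 2, 8, 19, 41, 85, 173, 349, 701, 1405, 2813, 5629, 11261, 22525, so a_12 = 22525.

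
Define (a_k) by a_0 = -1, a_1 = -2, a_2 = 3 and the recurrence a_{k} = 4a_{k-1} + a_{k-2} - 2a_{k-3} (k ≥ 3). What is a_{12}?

4605039

The ordinary generating function has denominator 1 - 4t - t^2 + 2t^3.
Iterating the recurrence: a_0,…,a_{12} = -1, -2, 3, 12, 55, 226, 935, 3856, 15907, 65614, 270651, 1116404, 4605039.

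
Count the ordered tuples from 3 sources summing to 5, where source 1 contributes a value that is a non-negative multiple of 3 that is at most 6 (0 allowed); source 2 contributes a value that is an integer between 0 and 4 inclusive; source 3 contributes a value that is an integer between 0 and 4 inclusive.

The generating function for the choices is (1 + q^3 + q^6)·(1 + q + q^2 + q^3 + q^4)·(1 + q + q^2 + q^3 + q^4); the count is [q^5].
(1 + q^3 + q^6) has coefficients 1,0,0,1,0,0 for degrees 0…5.
(1 + q + q^2 + q^3 + q^4) has coefficients 1,1,1,1,1,0 for degrees 0…5.
Finally multiplying by (1 + q + q^2 + q^3 + q^4), the product of all factors after the first has coefficients 1,2,3,4,5,4 for degrees 0…5.
[q^5] = 1·4 + 1·3 = 7.

7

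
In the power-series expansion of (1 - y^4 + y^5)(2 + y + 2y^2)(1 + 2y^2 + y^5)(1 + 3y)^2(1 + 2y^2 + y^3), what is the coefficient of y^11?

(1 - y^4 + y^5) has coefficients 1,0,0,0,-1,1 for degrees 0…5.
(2 + y + 2y^2) has coefficients 2,1,2,0,0,0,0,0,0,0,0,0 for degrees 0…11.
Multiplying by (1 + 2y^2 + y^5) gives running coefficients 2,1,6,2,4,2,1,2,0,0,0,0 for degrees 0…11.
Multiplying by (1 + 3y)^2 gives running coefficients 2,13,30,47,70,44,49,26,21,18,0,0 for degrees 0…11.
Finally multiplying by (1 + 2y^2 + y^3), the product of all factors after the first has coefficients 2,13,34,75,143,168,236,184,163,119,68,57 for degrees 0…11.
[y^11] = 1·57 − 1·184 + 1·236 = 109.

109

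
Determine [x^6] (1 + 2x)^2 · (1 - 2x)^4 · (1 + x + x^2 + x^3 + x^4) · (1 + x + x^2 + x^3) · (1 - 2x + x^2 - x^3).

(1 + 2x)^2 has coefficients 1,4,4 for degrees 0…2.
(1 - 2x)^4 has coefficients 1,-8,24,-32,16,0,0 for degrees 0…6.
Multiplying by (1 + x + x^2 + x^3 + x^4) gives running coefficients 1,-7,17,-15,1,0,8 for degrees 0…6.
Multiplying by (1 + x + x^2 + x^3) gives running coefficients 1,-6,11,-4,-4,3,-6 for degrees 0…6.
Finally multiplying by (1 - 2x + x^2 - x^3), the product of all factors after the first has coefficients 1,-8,24,-33,21,-4,-12 for degrees 0…6.
[x^6] = 1·(-12) + 4·(-4) + 4·21 = 56.

56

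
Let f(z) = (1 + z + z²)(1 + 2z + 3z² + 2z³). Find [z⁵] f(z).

(1 + z + z²) has coefficients 1,1,1 for degrees 0…2.
(1 + 2z + 3z² + 2z³) has coefficients 1,2,3,2,0,0 for degrees 0…5.
[z⁵] = 1·0 + 1·0 + 1·2 = 2.

2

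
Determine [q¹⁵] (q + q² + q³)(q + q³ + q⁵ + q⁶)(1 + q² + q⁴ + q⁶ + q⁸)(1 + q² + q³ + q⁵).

20

(q + q² + q³) has coefficients 0,1,1,1 for degrees 0…3.
(q + q³ + q⁵ + q⁶) has coefficients 0,1,0,1,0,1,1,0,0,0,0,0,0,0,0,0 for degrees 0…15.
Multiplying by (1 + q² + q⁴ + q⁶ + q⁸) gives running coefficients 0,1,0,2,0,3,1,3,1,3,1,2,1,1,1,0 for degrees 0…15.
Finally multiplying by (1 + q² + q³ + q⁵), the product of all factors after the first has coefficients 0,1,0,3,1,5,4,6,7,7,8,7,8,5,7,3 for degrees 0…15.
[q¹⁵] = 1·7 + 1·5 + 1·8 = 20.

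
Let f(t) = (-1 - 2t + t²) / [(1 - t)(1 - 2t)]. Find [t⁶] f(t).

-222

The denominator gives the recurrence a_n = 3a_(n−1) − 2a_(n−2) for n ≥ 3; the numerator fixes a_0 = -1, a_1 = -5, a_2 = -12.
Iterating: -1, -5, -12, -26, -54, -110, -222, so a_6 = -222.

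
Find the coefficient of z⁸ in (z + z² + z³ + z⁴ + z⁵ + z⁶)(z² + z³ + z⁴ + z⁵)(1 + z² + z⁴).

(z + z² + z³ + z⁴ + z⁵ + z⁶) has coefficients 0,1,1,1,1,1,1 for degrees 0…6.
(z² + z³ + z⁴ + z⁵) has coefficients 0,0,1,1,1,1,0,0,0 for degrees 0…8.
Finally multiplying by (1 + z² + z⁴), the product of all factors after the first has coefficients 0,0,1,1,2,2,2,2,1 for degrees 0…8.
[z⁸] = 1·2 + 1·2 + 1·2 + 1·2 + 1·1 + 1·1 = 10.

10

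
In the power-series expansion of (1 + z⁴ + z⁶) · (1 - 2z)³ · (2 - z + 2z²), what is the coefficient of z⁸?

(1 + z⁴ + z⁶) has coefficients 1,0,0,0,1,0,1 for degrees 0…6.
(1 - 2z)³ has coefficients 1,-6,12,-8,0,0,0,0,0 for degrees 0…8.
Finally multiplying by (2 - z + 2z²), the product of all factors after the first has coefficients 2,-13,32,-40,32,-16,0,0,0 for degrees 0…8.
[z⁸] = 1·0 + 1·32 + 1·32 = 64.

64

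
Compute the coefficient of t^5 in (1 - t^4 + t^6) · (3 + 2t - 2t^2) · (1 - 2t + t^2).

4

(1 - t^4 + t^6) has coefficients 1,0,0,0,-1,0 for degrees 0…5.
(3 + 2t - 2t^2) has coefficients 3,2,-2,0,0,0 for degrees 0…5.
Finally multiplying by (1 - 2t + t^2), the product of all factors after the first has coefficients 3,-4,-3,6,-2,0 for degrees 0…5.
[t^5] = 1·0 − 1·(-4) = 4.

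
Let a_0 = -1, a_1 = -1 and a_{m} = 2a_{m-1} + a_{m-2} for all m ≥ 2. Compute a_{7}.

-239

The ordinary generating function has denominator 1 - 2t - t^2.
Iterating the recurrence: a_0,…,a_{7} = -1, -1, -3, -7, -17, -41, -99, -239.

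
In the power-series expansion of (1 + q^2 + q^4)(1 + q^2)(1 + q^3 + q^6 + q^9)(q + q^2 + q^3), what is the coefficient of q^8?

(1 + q^2 + q^4) has coefficients 1,0,1,0,1 for degrees 0…4.
(1 + q^2) has coefficients 1,0,1,0,0,0,0,0,0 for degrees 0…8.
Multiplying by (1 + q^3 + q^6 + q^9) gives running coefficients 1,0,1,1,0,1,1,0,1 for degrees 0…8.
Finally multiplying by (q + q^2 + q^3), the product of all factors after the first has coefficients 0,1,1,2,2,2,2,2,2 for degrees 0…8.
[q^8] = 1·2 + 1·2 + 1·2 = 6.

6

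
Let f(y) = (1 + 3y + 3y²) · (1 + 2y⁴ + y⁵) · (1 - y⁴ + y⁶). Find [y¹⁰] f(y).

-7

(1 + 3y + 3y²) has coefficients 1,3,3 for degrees 0…2.
(1 + 2y⁴ + y⁵) has coefficients 1,0,0,0,2,1,0,0,0,0,0 for degrees 0…10.
Finally multiplying by (1 - y⁴ + y⁶), the product of all factors after the first has coefficients 1,0,0,0,1,1,1,0,-2,-1,2 for degrees 0…10.
[y¹⁰] = 1·2 + 3·(-1) + 3·(-2) = -7.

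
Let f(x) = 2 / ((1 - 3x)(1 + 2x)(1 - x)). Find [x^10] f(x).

106834

The denominator gives the recurrence a_n = 2a_(n−1) + 5a_(n−2) − 6a_(n−3) for n ≥ 3; the numerator fixes a_0 = 2, a_1 = 4, a_2 = 18.
Iterating: 2, 4, 18, 44, 154, 420, 1346, 3868, 11946, 35156, 106834, so a_10 = 106834.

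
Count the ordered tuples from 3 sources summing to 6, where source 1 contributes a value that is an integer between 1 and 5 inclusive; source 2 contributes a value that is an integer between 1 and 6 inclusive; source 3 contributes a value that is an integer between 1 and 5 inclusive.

The generating function for the choices is (x + x^2 + x^3 + x^4 + x^5)·(x + x^2 + x^3 + x^4 + x^5 + x^6)·(x + x^2 + x^3 + x^4 + x^5); the count is [x^6].
(x + x^2 + x^3 + x^4 + x^5) has coefficients 0,1,1,1,1,1 for degrees 0…5.
(x + x^2 + x^3 + x^4 + x^5 + x^6) has coefficients 0,1,1,1,1,1,1 for degrees 0…6.
Finally multiplying by (x + x^2 + x^3 + x^4 + x^5), the product of all factors after the first has coefficients 0,0,1,2,3,4,5 for degrees 0…6.
[x^6] = 1·4 + 1·3 + 1·2 + 1·1 + 1·0 = 10.

10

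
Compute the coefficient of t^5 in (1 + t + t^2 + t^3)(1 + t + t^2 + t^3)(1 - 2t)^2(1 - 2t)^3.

20

(1 + t + t^2 + t^3) has coefficients 1,1,1,1 for degrees 0…3.
(1 + t + t^2 + t^3) has coefficients 1,1,1,1,0,0 for degrees 0…5.
Multiplying by (1 - 2t)^2 gives running coefficients 1,-3,1,1,0,4 for degrees 0…5.
Finally multiplying by (1 - 2t)^3, the product of all factors after the first has coefficients 1,-9,31,-49,30,8 for degrees 0…5.
[t^5] = 1·8 + 1·30 + 1·(-49) + 1·31 = 20.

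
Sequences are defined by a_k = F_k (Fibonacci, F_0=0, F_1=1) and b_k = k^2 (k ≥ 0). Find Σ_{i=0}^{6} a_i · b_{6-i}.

The convolution is the x^6 coefficient of A(x)B(x).
Σ = 0·36 + 1·25 + 1·16 + 2·9 + 3·4 + 5·1 + 8·0 = 76.

76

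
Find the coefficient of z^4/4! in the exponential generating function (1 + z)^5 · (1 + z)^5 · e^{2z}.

The EGF product rule gives c_4 = Σ_{k_1+k_2+k_3=4} C(4; k_1,k_2,k_3) · ∏ g_i(k_i), where (1+z)^5 gives the falling factorial (5)_k; (1+z)^5 gives the falling factorial (5)_k; e^{2z} gives (2)^k.
g_1(k) for k = 0…4: 1, 5, 20, 60, 120.
g_2(k) for k = 0…4: 1, 5, 20, 60, 120.
g_3(k) for k = 0…4: 1, 2, 4, 8, 16.
First combine the last two factors: h(k) = Σ_j C(k,j)·g_2(j)·g_3(k−j) for k = 0…4: 1, 7, 44, 248, 1256.
c_4 = Σ_k C(4,k)·g_1(k)·h(4−k) = 1·1·1256 + 4·5·248 + 6·20·44 + 4·60·7 + 1·120·1 = 1256 + 4960 + 5280 + 1680 + 120 = 13296.

13296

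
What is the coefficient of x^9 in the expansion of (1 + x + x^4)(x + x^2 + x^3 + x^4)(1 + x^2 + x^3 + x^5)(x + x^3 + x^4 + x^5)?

(1 + x + x^4) has coefficients 1,1,0,0,1 for degrees 0…4.
(x + x^2 + x^3 + x^4) has coefficients 0,1,1,1,1,0,0,0,0,0 for degrees 0…9.
Multiplying by (1 + x^2 + x^3 + x^5) gives running coefficients 0,1,1,2,3,2,3,2,1,1 for degrees 0…9.
Finally multiplying by (x + x^3 + x^4 + x^5), the product of all factors after the first has coefficients 0,0,1,1,3,5,6,9,9,9 for degrees 0…9.
[x^9] = 1·9 + 1·9 + 1·5 = 23.

23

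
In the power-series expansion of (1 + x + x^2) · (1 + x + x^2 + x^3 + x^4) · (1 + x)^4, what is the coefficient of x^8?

(1 + x + x^2) has coefficients 1,1,1 for degrees 0…2.
(1 + x + x^2 + x^3 + x^4) has coefficients 1,1,1,1,1,0,0,0,0 for degrees 0…8.
Finally multiplying by (1 + x)^4, the product of all factors after the first has coefficients 1,5,11,15,16,15,11,5,1 for degrees 0…8.
[x^8] = 1·1 + 1·5 + 1·11 = 17.

17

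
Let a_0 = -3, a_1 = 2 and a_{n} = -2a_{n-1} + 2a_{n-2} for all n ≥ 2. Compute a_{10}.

-28064

The ordinary generating function has denominator 1 + 2z - 2z^2.
Iterating the recurrence: a_0,…,a_{10} = -3, 2, -10, 24, -68, 184, -504, 1376, -3760, 10272, -28064.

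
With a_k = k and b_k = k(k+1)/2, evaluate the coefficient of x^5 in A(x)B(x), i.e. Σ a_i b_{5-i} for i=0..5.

This is [x^5] in the product of the two ordinary generating functions.
Σ = 0·15 + 1·10 + 2·6 + 3·3 + 4·1 + 5·0 = 35.

35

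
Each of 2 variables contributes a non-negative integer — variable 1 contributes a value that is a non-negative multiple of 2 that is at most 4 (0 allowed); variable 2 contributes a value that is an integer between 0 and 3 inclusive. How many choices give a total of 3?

2

The generating function for the choices is (1 + z^2 + z^4)·(1 + z + z^2 + z^3); the count is [z^3].
(1 + z^2 + z^4) has coefficients 1,0,1,0 for degrees 0…3.
(1 + z + z^2 + z^3) has coefficients 1,1,1,1 for degrees 0…3.
[z^3] = 1·1 + 1·1 = 2.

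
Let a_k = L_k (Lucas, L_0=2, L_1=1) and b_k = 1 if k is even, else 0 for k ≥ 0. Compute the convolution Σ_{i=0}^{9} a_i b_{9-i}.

121

The convolution is the t^9 coefficient of A(t)B(t).
Σ = 2·0 + 1·1 + 3·0 + 4·1 + 7·0 + 11·1 + 18·0 + 29·1 + 47·0 + 76·1 = 121.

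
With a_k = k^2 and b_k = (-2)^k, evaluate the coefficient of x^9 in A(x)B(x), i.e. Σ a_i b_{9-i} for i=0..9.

69

This is [x^9] in the product of the two ordinary generating functions.
Σ = 0·(-512) + 1·256 + 4·(-128) + 9·64 + 16·(-32) + 25·16 + 36·(-8) + 49·4 + 64·(-2) + 81·1 = 69.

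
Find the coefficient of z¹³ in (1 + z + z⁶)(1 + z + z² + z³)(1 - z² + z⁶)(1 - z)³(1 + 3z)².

34

(1 + z + z⁶) has coefficients 1,1,0,0,0,0,1 for degrees 0…6.
(1 + z + z² + z³) has coefficients 1,1,1,1,0,0,0,0,0,0,0,0,0,0 for degrees 0…13.
Multiplying by (1 - z² + z⁶) gives running coefficients 1,1,0,0,-1,-1,1,1,1,1,0,0,0,0 for degrees 0…13.
Multiplying by (1 - z)³ gives running coefficients 1,-2,0,2,-2,2,1,-4,2,0,-1,2,-1,0 for degrees 0…13.
Finally multiplying by (1 + 3z)², the product of all factors after the first has coefficients 1,4,-3,-16,10,8,-5,20,-13,-24,17,-4,2,12 for degrees 0…13.
[z¹³] = 1·12 + 1·2 + 1·20 = 34.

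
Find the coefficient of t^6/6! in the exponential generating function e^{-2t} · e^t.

1

The EGF product rule gives c_6 = Σ_{k_1+k_2=6} C(6; k_1,k_2) · ∏ g_i(k_i), where e^{-2t} gives (-2)^k; e^t gives (1)^k.
g_1(k) for k = 0…6: 1, -2, 4, -8, 16, -32, 64.
g_2(k) for k = 0…6: 1, 1, 1, 1, 1, 1, 1.
c_6 = Σ_k C(6,k)·g_1(k)·g_2(6−k) = 1·1·1 + 6·(-2)·1 + 15·4·1 + 20·(-8)·1 + 15·16·1 + 6·(-32)·1 + 1·64·1 = 1 − 12 + 60 − 160 + 240 − 192 + 64 = 1.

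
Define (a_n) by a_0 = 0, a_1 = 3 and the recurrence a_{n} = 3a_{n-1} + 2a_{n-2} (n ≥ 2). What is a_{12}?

3030885

The ordinary generating function has denominator 1 - 3t - 2t^2.
Iterating the recurrence: a_0,…,a_{12} = 0, 3, 9, 33, 117, 417, 1485, 5289, 18837, 67089, 238941, 851001, 3030885.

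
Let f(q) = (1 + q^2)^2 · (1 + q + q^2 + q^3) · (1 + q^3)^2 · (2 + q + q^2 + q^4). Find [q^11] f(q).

24

(1 + q^2)^2 has coefficients 1,0,2,0,1 for degrees 0…4.
(1 + q + q^2 + q^3) has coefficients 1,1,1,1,0,0,0,0,0,0,0,0 for degrees 0…11.
Multiplying by (1 + q^3)^2 gives running coefficients 1,1,1,3,2,2,3,1,1,1,0,0 for degrees 0…11.
Finally multiplying by (2 + q + q^2 + q^4), the product of all factors after the first has coefficients 2,3,4,8,9,10,11,10,8,6,5,2 for degrees 0…11.
[q^11] = 1·2 + 2·6 + 1·10 = 24.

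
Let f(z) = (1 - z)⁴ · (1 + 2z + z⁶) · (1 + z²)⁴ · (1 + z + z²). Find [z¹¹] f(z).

-1

(1 - z)⁴ has coefficients 1,-4,6,-4,1 for degrees 0…4.
(1 + 2z + z⁶) has coefficients 1,2,0,0,0,0,1,0,0,0,0,0 for degrees 0…11.
Multiplying by (1 + z²)⁴ gives running coefficients 1,2,4,8,6,12,5,8,5,2,6,0 for degrees 0…11.
Finally multiplying by (1 + z + z²), the product of all factors after the first has coefficients 1,3,7,14,18,26,23,25,18,15,13,8 for degrees 0…11.
[z¹¹] = 1·8 − 4·13 + 6·15 − 4·18 + 1·25 = -1.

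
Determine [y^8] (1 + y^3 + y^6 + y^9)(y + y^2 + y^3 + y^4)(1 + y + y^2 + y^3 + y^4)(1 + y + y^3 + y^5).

23

(1 + y^3 + y^6 + y^9) has coefficients 1,0,0,1,0,0,1,0,0 for degrees 0…8.
(y + y^2 + y^3 + y^4) has coefficients 0,1,1,1,1,0,0,0,0 for degrees 0…8.
Multiplying by (1 + y + y^2 + y^3 + y^4) gives running coefficients 0,1,2,3,4,4,3,2,1 for degrees 0…8.
Finally multiplying by (1 + y + y^3 + y^5), the product of all factors after the first has coefficients 0,1,3,5,8,10,11,11,10 for degrees 0…8.
[y^8] = 1·10 + 1·10 + 1·3 = 23.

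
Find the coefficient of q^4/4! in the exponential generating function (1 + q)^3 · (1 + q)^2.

The EGF product rule gives c_4 = Σ_{k_1+k_2=4} C(4; k_1,k_2) · ∏ g_i(k_i), where (1+q)^3 gives the falling factorial (3)_k; (1+q)^2 gives the falling factorial (2)_k.
g_1(k) for k = 0…4: 1, 3, 6, 6, 0.
g_2(k) for k = 0…4: 1, 2, 2, 0, 0.
c_4 = Σ_k C(4,k)·g_1(k)·g_2(4−k) = 6·6·2 + 4·6·2 = 72 + 48 = 120.

120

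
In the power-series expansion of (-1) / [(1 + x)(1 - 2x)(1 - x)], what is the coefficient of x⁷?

Partial fractions give a closed form: a_n = (-1/6)·(-1)^n + (-4/3)·2^n + (1/2)·1^n.
At n = 7: a_7 = -170.

-170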